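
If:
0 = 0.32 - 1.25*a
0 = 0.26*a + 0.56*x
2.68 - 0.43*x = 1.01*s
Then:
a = 0.26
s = 2.70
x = -0.12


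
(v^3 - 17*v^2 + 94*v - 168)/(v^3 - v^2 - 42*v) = (v^2 - 10*v + 24)/(v*(v + 6))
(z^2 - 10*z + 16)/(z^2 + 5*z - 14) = (z - 8)/(z + 7)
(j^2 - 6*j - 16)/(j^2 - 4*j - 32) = (j + 2)/(j + 4)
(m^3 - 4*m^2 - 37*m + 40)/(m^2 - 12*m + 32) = (m^2 + 4*m - 5)/(m - 4)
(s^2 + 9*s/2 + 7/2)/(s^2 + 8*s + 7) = (s + 7/2)/(s + 7)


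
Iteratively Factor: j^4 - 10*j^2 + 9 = (j + 1)*(j^3 - j^2 - 9*j + 9) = (j - 1)*(j + 1)*(j^2 - 9) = (j - 3)*(j - 1)*(j + 1)*(j + 3)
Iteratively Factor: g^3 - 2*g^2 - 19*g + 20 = (g - 5)*(g^2 + 3*g - 4) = (g - 5)*(g + 4)*(g - 1)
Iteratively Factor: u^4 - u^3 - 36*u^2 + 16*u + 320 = (u - 4)*(u^3 + 3*u^2 - 24*u - 80) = (u - 4)*(u + 4)*(u^2 - u - 20) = (u - 4)*(u + 4)^2*(u - 5)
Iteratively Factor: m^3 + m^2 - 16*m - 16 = (m + 1)*(m^2 - 16) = (m + 1)*(m + 4)*(m - 4)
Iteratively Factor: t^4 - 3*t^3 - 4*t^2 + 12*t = (t - 3)*(t^3 - 4*t) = t*(t - 3)*(t^2 - 4) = t*(t - 3)*(t + 2)*(t - 2)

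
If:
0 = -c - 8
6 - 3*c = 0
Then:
No Solution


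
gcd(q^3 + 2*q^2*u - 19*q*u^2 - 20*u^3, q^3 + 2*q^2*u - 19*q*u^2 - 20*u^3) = q^3 + 2*q^2*u - 19*q*u^2 - 20*u^3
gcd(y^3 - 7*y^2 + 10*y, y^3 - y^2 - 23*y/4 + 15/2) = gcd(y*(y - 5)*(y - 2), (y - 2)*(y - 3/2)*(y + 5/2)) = y - 2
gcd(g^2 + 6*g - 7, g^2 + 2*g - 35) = g + 7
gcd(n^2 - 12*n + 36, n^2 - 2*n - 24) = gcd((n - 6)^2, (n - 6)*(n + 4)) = n - 6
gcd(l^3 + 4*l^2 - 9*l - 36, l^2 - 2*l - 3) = l - 3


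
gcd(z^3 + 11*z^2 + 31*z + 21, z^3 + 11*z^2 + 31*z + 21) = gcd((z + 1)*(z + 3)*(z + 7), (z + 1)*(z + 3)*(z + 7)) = z^3 + 11*z^2 + 31*z + 21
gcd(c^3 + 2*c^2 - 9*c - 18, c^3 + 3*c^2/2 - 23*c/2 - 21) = c^2 + 5*c + 6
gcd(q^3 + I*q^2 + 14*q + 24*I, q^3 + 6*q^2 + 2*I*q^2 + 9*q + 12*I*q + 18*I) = q + 2*I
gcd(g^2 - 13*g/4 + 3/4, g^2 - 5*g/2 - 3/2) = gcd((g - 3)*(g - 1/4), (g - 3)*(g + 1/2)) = g - 3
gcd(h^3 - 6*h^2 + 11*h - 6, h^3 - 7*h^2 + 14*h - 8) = h^2 - 3*h + 2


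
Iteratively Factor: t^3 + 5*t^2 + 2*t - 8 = (t - 1)*(t^2 + 6*t + 8) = (t - 1)*(t + 4)*(t + 2)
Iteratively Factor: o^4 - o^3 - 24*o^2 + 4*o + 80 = (o + 4)*(o^3 - 5*o^2 - 4*o + 20) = (o - 2)*(o + 4)*(o^2 - 3*o - 10) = (o - 5)*(o - 2)*(o + 4)*(o + 2)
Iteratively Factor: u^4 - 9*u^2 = (u)*(u^3 - 9*u) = u*(u - 3)*(u^2 + 3*u) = u^2*(u - 3)*(u + 3)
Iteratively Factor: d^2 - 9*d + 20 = (d - 5)*(d - 4)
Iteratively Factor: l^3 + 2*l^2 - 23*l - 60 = (l - 5)*(l^2 + 7*l + 12) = (l - 5)*(l + 3)*(l + 4)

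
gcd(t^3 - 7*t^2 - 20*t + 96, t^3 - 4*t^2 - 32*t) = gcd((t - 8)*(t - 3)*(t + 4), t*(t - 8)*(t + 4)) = t^2 - 4*t - 32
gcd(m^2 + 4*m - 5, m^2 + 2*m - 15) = m + 5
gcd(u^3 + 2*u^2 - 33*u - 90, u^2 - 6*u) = u - 6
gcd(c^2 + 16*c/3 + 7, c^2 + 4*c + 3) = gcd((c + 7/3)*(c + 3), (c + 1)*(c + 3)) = c + 3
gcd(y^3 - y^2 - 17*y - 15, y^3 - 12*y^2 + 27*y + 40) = y^2 - 4*y - 5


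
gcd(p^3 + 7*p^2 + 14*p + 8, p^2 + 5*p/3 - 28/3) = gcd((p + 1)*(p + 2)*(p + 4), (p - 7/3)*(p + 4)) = p + 4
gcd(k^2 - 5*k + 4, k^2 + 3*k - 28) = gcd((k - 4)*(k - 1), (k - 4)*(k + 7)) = k - 4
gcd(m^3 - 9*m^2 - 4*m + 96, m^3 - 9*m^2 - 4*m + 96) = m^3 - 9*m^2 - 4*m + 96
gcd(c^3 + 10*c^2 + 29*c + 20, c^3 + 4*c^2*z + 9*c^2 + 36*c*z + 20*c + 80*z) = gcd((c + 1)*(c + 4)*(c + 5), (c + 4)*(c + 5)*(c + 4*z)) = c^2 + 9*c + 20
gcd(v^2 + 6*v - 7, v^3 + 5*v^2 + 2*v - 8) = v - 1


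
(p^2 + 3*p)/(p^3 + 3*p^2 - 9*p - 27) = p/(p^2 - 9)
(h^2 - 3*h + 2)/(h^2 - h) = (h - 2)/h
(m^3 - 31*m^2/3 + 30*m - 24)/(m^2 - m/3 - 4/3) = (m^2 - 9*m + 18)/(m + 1)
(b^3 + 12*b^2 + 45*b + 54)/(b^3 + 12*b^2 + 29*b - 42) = (b^2 + 6*b + 9)/(b^2 + 6*b - 7)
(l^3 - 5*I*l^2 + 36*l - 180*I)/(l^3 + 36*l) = (l - 5*I)/l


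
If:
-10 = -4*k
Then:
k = 5/2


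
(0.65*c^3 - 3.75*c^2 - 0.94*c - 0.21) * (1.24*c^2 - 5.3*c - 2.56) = 0.806*c^5 - 8.095*c^4 + 17.0454*c^3 + 14.3216*c^2 + 3.5194*c + 0.5376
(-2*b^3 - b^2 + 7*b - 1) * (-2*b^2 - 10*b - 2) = 4*b^5 + 22*b^4 - 66*b^2 - 4*b + 2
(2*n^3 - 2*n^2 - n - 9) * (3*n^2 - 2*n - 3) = 6*n^5 - 10*n^4 - 5*n^3 - 19*n^2 + 21*n + 27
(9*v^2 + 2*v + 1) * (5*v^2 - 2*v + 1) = 45*v^4 - 8*v^3 + 10*v^2 + 1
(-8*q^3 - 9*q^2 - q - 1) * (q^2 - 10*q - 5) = -8*q^5 + 71*q^4 + 129*q^3 + 54*q^2 + 15*q + 5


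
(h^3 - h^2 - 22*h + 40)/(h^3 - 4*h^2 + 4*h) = (h^2 + h - 20)/(h*(h - 2))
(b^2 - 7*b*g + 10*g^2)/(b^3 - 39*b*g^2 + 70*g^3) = 1/(b + 7*g)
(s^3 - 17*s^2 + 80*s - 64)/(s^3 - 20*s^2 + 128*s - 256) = (s - 1)/(s - 4)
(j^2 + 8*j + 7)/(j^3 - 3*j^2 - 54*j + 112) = (j + 1)/(j^2 - 10*j + 16)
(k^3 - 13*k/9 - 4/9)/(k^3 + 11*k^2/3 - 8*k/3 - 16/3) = (k + 1/3)/(k + 4)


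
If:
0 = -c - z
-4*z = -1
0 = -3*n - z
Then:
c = -1/4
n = -1/12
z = 1/4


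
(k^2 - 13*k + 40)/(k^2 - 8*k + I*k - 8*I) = (k - 5)/(k + I)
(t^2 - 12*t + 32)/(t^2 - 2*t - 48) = (t - 4)/(t + 6)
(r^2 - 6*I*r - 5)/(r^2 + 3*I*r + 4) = (r - 5*I)/(r + 4*I)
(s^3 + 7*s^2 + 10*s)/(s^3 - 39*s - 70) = s/(s - 7)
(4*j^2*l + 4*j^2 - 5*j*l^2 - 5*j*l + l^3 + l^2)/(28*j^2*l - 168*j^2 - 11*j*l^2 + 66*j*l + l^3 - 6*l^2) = (j*l + j - l^2 - l)/(7*j*l - 42*j - l^2 + 6*l)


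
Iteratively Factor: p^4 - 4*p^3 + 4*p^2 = (p - 2)*(p^3 - 2*p^2) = p*(p - 2)*(p^2 - 2*p) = p*(p - 2)^2*(p)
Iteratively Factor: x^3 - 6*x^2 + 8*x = (x - 2)*(x^2 - 4*x) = (x - 4)*(x - 2)*(x)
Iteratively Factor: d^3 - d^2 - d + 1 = (d + 1)*(d^2 - 2*d + 1) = (d - 1)*(d + 1)*(d - 1)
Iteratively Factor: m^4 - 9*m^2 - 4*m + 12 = (m - 3)*(m^3 + 3*m^2 - 4) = (m - 3)*(m + 2)*(m^2 + m - 2) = (m - 3)*(m - 1)*(m + 2)*(m + 2)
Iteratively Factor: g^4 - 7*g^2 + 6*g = (g - 1)*(g^3 + g^2 - 6*g) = g*(g - 1)*(g^2 + g - 6) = g*(g - 1)*(g + 3)*(g - 2)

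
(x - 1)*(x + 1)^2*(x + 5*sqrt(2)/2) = x^4 + x^3 + 5*sqrt(2)*x^3/2 - x^2 + 5*sqrt(2)*x^2/2 - 5*sqrt(2)*x/2 - x - 5*sqrt(2)/2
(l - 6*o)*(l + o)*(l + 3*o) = l^3 - 2*l^2*o - 21*l*o^2 - 18*o^3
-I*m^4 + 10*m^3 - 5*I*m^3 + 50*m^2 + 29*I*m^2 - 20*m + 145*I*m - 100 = (m + 5)*(m + 4*I)*(m + 5*I)*(-I*m + 1)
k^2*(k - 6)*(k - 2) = k^4 - 8*k^3 + 12*k^2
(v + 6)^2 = v^2 + 12*v + 36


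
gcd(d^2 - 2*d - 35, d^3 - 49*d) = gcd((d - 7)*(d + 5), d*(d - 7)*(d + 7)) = d - 7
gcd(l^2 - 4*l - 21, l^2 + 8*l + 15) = l + 3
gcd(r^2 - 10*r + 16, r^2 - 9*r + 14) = r - 2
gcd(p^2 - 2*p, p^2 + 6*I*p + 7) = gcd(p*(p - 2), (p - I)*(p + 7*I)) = 1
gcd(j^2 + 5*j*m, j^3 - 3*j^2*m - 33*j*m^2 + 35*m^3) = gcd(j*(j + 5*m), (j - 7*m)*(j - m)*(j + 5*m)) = j + 5*m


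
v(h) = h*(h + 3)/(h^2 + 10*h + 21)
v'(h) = h*(-2*h - 10)*(h + 3)/(h^2 + 10*h + 21)^2 + h/(h^2 + 10*h + 21) + (h + 3)/(h^2 + 10*h + 21)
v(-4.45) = -1.75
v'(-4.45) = 1.08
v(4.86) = 0.41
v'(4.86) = 0.05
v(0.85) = 0.11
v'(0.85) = 0.11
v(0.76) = 0.10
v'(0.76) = 0.12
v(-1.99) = -0.40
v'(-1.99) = 0.28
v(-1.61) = -0.30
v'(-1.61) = 0.24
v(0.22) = 0.03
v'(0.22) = 0.13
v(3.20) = 0.31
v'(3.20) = 0.07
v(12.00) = 0.63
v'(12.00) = 0.02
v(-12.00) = 2.40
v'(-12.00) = 0.28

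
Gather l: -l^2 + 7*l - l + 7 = -l^2 + 6*l + 7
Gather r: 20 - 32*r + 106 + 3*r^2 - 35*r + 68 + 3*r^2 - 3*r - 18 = 6*r^2 - 70*r + 176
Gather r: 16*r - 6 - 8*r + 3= 8*r - 3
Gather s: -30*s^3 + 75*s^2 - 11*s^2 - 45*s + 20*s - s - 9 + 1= -30*s^3 + 64*s^2 - 26*s - 8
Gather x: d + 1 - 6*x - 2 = d - 6*x - 1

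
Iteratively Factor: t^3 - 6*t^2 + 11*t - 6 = (t - 2)*(t^2 - 4*t + 3) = (t - 2)*(t - 1)*(t - 3)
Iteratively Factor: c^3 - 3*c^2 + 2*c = (c - 1)*(c^2 - 2*c) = c*(c - 1)*(c - 2)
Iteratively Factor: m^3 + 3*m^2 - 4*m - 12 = (m + 3)*(m^2 - 4) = (m - 2)*(m + 3)*(m + 2)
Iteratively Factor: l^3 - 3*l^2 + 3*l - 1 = (l - 1)*(l^2 - 2*l + 1) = (l - 1)^2*(l - 1)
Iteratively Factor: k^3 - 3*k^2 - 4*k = (k)*(k^2 - 3*k - 4) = k*(k - 4)*(k + 1)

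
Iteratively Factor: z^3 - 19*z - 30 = (z + 2)*(z^2 - 2*z - 15) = (z + 2)*(z + 3)*(z - 5)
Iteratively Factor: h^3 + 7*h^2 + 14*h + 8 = (h + 2)*(h^2 + 5*h + 4) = (h + 2)*(h + 4)*(h + 1)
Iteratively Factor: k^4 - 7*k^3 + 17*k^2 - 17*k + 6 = (k - 1)*(k^3 - 6*k^2 + 11*k - 6) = (k - 3)*(k - 1)*(k^2 - 3*k + 2) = (k - 3)*(k - 2)*(k - 1)*(k - 1)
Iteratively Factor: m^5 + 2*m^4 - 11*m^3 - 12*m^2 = (m)*(m^4 + 2*m^3 - 11*m^2 - 12*m) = m*(m - 3)*(m^3 + 5*m^2 + 4*m) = m*(m - 3)*(m + 1)*(m^2 + 4*m) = m^2*(m - 3)*(m + 1)*(m + 4)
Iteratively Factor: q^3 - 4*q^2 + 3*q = (q - 1)*(q^2 - 3*q) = (q - 3)*(q - 1)*(q)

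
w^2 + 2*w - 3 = (w - 1)*(w + 3)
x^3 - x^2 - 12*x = x*(x - 4)*(x + 3)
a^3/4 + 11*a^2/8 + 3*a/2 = a*(a/4 + 1)*(a + 3/2)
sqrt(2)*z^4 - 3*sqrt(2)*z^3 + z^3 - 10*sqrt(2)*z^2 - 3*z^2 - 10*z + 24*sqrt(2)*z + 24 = (z - 4)*(z - 2)*(z + 3)*(sqrt(2)*z + 1)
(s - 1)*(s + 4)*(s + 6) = s^3 + 9*s^2 + 14*s - 24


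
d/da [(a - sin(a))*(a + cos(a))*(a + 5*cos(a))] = -(a - sin(a))*(a + cos(a))*(5*sin(a) - 1) - (a - sin(a))*(a + 5*cos(a))*(sin(a) - 1) - (a + cos(a))*(a + 5*cos(a))*(cos(a) - 1)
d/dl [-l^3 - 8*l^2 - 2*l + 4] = -3*l^2 - 16*l - 2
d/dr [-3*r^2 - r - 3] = -6*r - 1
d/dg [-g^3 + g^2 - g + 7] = -3*g^2 + 2*g - 1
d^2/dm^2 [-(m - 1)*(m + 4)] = -2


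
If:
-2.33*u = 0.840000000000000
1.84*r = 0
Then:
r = 0.00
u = -0.36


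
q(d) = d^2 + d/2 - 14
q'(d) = 2*d + 1/2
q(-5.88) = 17.63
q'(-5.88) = -11.26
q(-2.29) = -9.90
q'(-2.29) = -4.08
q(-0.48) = -14.01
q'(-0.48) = -0.46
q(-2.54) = -8.82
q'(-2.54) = -4.58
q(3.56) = 0.45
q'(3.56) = 7.62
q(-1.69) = -11.99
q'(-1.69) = -2.88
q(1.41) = -11.31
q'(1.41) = 3.32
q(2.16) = -8.25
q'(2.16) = 4.82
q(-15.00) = 203.50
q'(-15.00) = -29.50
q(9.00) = 71.50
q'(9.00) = 18.50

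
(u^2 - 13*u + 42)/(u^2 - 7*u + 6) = (u - 7)/(u - 1)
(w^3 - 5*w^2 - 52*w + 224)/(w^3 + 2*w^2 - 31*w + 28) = (w - 8)/(w - 1)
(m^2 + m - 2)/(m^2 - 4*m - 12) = (m - 1)/(m - 6)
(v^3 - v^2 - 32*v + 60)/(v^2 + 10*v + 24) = (v^2 - 7*v + 10)/(v + 4)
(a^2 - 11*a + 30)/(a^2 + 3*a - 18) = (a^2 - 11*a + 30)/(a^2 + 3*a - 18)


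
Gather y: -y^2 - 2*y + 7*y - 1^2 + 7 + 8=-y^2 + 5*y + 14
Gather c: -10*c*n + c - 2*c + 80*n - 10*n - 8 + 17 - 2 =c*(-10*n - 1) + 70*n + 7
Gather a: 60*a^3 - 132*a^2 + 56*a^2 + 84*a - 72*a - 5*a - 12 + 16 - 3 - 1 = 60*a^3 - 76*a^2 + 7*a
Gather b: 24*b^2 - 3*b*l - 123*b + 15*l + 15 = 24*b^2 + b*(-3*l - 123) + 15*l + 15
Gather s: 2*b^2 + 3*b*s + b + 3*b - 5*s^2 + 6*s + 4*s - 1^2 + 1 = 2*b^2 + 4*b - 5*s^2 + s*(3*b + 10)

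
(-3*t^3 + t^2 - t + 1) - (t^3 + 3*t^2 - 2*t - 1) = -4*t^3 - 2*t^2 + t + 2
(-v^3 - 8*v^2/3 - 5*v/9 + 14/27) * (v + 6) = -v^4 - 26*v^3/3 - 149*v^2/9 - 76*v/27 + 28/9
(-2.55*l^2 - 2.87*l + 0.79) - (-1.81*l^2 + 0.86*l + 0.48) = -0.74*l^2 - 3.73*l + 0.31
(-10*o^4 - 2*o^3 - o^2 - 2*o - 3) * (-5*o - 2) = 50*o^5 + 30*o^4 + 9*o^3 + 12*o^2 + 19*o + 6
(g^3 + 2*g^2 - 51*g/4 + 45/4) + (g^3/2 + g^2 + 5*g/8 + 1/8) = 3*g^3/2 + 3*g^2 - 97*g/8 + 91/8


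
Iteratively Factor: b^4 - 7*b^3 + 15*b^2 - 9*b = (b)*(b^3 - 7*b^2 + 15*b - 9) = b*(b - 1)*(b^2 - 6*b + 9) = b*(b - 3)*(b - 1)*(b - 3)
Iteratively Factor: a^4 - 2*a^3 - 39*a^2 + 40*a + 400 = (a + 4)*(a^3 - 6*a^2 - 15*a + 100) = (a + 4)^2*(a^2 - 10*a + 25) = (a - 5)*(a + 4)^2*(a - 5)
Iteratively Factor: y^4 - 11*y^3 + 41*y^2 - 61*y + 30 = (y - 3)*(y^3 - 8*y^2 + 17*y - 10) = (y - 3)*(y - 1)*(y^2 - 7*y + 10) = (y - 3)*(y - 2)*(y - 1)*(y - 5)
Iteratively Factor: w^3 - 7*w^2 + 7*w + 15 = (w - 3)*(w^2 - 4*w - 5) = (w - 3)*(w + 1)*(w - 5)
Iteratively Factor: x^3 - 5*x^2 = (x)*(x^2 - 5*x) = x*(x - 5)*(x)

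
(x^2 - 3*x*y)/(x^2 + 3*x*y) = (x - 3*y)/(x + 3*y)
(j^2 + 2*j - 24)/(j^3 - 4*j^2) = (j + 6)/j^2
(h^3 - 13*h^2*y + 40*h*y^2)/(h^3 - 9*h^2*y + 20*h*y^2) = (-h + 8*y)/(-h + 4*y)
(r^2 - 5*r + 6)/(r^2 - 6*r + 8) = (r - 3)/(r - 4)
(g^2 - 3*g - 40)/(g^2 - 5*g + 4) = (g^2 - 3*g - 40)/(g^2 - 5*g + 4)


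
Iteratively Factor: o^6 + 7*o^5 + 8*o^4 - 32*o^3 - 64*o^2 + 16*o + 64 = (o + 2)*(o^5 + 5*o^4 - 2*o^3 - 28*o^2 - 8*o + 32) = (o - 1)*(o + 2)*(o^4 + 6*o^3 + 4*o^2 - 24*o - 32) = (o - 2)*(o - 1)*(o + 2)*(o^3 + 8*o^2 + 20*o + 16) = (o - 2)*(o - 1)*(o + 2)^2*(o^2 + 6*o + 8) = (o - 2)*(o - 1)*(o + 2)^3*(o + 4)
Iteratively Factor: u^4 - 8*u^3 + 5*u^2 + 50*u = (u - 5)*(u^3 - 3*u^2 - 10*u) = u*(u - 5)*(u^2 - 3*u - 10) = u*(u - 5)*(u + 2)*(u - 5)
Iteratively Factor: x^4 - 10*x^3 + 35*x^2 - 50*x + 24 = (x - 3)*(x^3 - 7*x^2 + 14*x - 8) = (x - 3)*(x - 1)*(x^2 - 6*x + 8) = (x - 3)*(x - 2)*(x - 1)*(x - 4)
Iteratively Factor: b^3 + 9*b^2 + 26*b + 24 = (b + 3)*(b^2 + 6*b + 8) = (b + 3)*(b + 4)*(b + 2)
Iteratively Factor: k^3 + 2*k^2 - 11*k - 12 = (k + 4)*(k^2 - 2*k - 3) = (k + 1)*(k + 4)*(k - 3)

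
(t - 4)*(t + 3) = t^2 - t - 12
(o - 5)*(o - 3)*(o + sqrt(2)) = o^3 - 8*o^2 + sqrt(2)*o^2 - 8*sqrt(2)*o + 15*o + 15*sqrt(2)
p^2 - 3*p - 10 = (p - 5)*(p + 2)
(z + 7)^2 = z^2 + 14*z + 49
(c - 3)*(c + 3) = c^2 - 9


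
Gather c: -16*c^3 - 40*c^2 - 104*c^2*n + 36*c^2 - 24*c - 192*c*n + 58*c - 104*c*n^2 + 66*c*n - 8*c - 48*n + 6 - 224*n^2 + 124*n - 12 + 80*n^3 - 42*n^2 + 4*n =-16*c^3 + c^2*(-104*n - 4) + c*(-104*n^2 - 126*n + 26) + 80*n^3 - 266*n^2 + 80*n - 6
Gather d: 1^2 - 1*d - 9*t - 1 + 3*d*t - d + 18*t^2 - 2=d*(3*t - 2) + 18*t^2 - 9*t - 2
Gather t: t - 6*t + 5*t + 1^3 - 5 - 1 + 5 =0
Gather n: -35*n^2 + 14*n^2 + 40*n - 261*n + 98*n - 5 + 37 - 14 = -21*n^2 - 123*n + 18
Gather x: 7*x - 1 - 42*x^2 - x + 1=-42*x^2 + 6*x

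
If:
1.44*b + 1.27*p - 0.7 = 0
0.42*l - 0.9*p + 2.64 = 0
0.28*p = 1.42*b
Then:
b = 0.09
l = -5.32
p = 0.45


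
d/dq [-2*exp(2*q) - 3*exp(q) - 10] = (-4*exp(q) - 3)*exp(q)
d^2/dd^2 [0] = 0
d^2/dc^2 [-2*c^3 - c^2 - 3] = -12*c - 2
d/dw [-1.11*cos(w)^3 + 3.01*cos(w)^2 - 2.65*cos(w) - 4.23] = (3.33*cos(w)^2 - 6.02*cos(w) + 2.65)*sin(w)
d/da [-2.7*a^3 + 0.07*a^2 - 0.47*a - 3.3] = -8.1*a^2 + 0.14*a - 0.47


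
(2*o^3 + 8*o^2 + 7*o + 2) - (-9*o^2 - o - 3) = 2*o^3 + 17*o^2 + 8*o + 5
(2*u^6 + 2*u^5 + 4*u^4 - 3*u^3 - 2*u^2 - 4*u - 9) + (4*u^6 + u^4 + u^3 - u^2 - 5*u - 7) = 6*u^6 + 2*u^5 + 5*u^4 - 2*u^3 - 3*u^2 - 9*u - 16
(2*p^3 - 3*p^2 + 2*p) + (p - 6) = 2*p^3 - 3*p^2 + 3*p - 6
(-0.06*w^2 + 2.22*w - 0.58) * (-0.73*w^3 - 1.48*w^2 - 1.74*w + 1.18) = 0.0438*w^5 - 1.5318*w^4 - 2.7578*w^3 - 3.0752*w^2 + 3.6288*w - 0.6844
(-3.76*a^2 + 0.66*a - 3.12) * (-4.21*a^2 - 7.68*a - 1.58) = 15.8296*a^4 + 26.0982*a^3 + 14.0072*a^2 + 22.9188*a + 4.9296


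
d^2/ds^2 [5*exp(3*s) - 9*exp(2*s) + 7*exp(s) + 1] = (45*exp(2*s) - 36*exp(s) + 7)*exp(s)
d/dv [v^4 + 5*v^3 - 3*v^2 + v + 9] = 4*v^3 + 15*v^2 - 6*v + 1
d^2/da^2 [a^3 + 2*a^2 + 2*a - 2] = 6*a + 4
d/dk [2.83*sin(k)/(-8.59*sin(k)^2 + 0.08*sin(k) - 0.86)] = (24.3097*sin(k)^2 - 2.4338)*cos(k)/(73.7881*sin(k)^4 - 1.3744*sin(k)^3 + 14.7812*sin(k)^2 - 0.1376*sin(k) + 0.7396)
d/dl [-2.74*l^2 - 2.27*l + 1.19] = -5.48*l - 2.27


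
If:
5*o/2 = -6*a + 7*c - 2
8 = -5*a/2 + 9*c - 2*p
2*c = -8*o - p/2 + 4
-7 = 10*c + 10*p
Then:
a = 3949/15145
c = 19969/30290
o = 6363/15145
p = -20586/15145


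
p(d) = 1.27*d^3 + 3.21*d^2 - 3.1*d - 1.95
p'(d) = 3.81*d^2 + 6.42*d - 3.1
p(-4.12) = -23.51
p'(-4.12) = 35.12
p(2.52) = 30.95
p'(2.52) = 37.27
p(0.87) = -1.38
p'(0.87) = 5.37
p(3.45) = 77.71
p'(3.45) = 64.40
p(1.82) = 10.70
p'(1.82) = 21.20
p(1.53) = 5.37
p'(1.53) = 15.64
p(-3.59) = -8.21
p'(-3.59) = 22.96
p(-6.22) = -164.09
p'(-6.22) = 104.37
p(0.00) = -1.95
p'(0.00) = -3.10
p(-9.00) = -639.87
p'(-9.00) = 247.73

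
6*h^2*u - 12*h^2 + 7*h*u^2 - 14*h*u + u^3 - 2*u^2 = (h + u)*(6*h + u)*(u - 2)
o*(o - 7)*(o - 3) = o^3 - 10*o^2 + 21*o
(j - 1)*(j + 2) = j^2 + j - 2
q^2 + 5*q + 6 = (q + 2)*(q + 3)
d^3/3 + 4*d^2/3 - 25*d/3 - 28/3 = (d/3 + 1/3)*(d - 4)*(d + 7)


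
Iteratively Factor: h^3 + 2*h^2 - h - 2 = (h + 1)*(h^2 + h - 2) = (h - 1)*(h + 1)*(h + 2)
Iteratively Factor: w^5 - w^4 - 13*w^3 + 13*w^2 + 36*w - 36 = (w + 2)*(w^4 - 3*w^3 - 7*w^2 + 27*w - 18) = (w - 2)*(w + 2)*(w^3 - w^2 - 9*w + 9) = (w - 3)*(w - 2)*(w + 2)*(w^2 + 2*w - 3) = (w - 3)*(w - 2)*(w - 1)*(w + 2)*(w + 3)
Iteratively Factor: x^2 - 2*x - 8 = (x + 2)*(x - 4)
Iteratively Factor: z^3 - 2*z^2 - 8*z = (z - 4)*(z^2 + 2*z) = z*(z - 4)*(z + 2)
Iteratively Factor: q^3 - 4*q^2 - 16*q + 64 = (q - 4)*(q^2 - 16) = (q - 4)*(q + 4)*(q - 4)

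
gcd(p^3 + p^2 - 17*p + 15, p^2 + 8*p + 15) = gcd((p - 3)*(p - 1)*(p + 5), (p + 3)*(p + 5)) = p + 5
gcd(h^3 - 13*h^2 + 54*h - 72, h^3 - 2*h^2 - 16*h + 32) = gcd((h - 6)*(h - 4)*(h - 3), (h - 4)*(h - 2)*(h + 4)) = h - 4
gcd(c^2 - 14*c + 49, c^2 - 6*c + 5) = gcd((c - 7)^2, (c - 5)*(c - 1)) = 1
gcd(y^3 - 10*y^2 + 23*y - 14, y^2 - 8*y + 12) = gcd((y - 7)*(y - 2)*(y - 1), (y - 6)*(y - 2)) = y - 2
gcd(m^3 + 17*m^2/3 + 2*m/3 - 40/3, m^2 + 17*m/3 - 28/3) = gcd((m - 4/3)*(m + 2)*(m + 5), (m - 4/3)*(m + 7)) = m - 4/3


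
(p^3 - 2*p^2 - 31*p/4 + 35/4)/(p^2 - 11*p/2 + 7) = (2*p^2 + 3*p - 5)/(2*(p - 2))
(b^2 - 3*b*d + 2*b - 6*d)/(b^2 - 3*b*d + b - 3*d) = (b + 2)/(b + 1)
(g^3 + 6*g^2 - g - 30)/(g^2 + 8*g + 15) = g - 2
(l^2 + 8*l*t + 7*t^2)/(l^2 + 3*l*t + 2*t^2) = (l + 7*t)/(l + 2*t)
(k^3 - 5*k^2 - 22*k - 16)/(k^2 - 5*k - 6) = (k^2 - 6*k - 16)/(k - 6)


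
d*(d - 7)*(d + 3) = d^3 - 4*d^2 - 21*d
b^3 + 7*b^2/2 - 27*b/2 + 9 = (b - 3/2)*(b - 1)*(b + 6)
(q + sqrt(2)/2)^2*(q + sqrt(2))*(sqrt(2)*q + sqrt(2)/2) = sqrt(2)*q^4 + sqrt(2)*q^3/2 + 4*q^3 + 2*q^2 + 5*sqrt(2)*q^2/2 + q + 5*sqrt(2)*q/4 + 1/2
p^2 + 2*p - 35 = (p - 5)*(p + 7)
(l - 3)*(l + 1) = l^2 - 2*l - 3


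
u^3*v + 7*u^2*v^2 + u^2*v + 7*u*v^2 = u*(u + 7*v)*(u*v + v)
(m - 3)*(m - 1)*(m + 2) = m^3 - 2*m^2 - 5*m + 6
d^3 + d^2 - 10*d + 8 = (d - 2)*(d - 1)*(d + 4)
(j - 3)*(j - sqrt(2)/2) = j^2 - 3*j - sqrt(2)*j/2 + 3*sqrt(2)/2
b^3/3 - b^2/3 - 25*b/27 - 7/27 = (b/3 + 1/3)*(b - 7/3)*(b + 1/3)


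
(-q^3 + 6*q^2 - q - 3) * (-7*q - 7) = 7*q^4 - 35*q^3 - 35*q^2 + 28*q + 21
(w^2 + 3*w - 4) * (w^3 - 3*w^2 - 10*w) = w^5 - 23*w^3 - 18*w^2 + 40*w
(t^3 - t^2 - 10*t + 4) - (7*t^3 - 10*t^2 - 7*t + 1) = -6*t^3 + 9*t^2 - 3*t + 3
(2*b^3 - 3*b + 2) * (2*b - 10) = 4*b^4 - 20*b^3 - 6*b^2 + 34*b - 20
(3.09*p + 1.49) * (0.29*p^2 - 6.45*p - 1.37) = 0.8961*p^3 - 19.4984*p^2 - 13.8438*p - 2.0413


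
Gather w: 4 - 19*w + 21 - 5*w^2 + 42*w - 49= -5*w^2 + 23*w - 24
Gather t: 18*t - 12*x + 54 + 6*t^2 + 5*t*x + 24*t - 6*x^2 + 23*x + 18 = 6*t^2 + t*(5*x + 42) - 6*x^2 + 11*x + 72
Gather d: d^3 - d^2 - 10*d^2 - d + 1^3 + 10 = d^3 - 11*d^2 - d + 11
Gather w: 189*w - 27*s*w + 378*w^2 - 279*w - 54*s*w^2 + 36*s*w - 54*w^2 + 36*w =w^2*(324 - 54*s) + w*(9*s - 54)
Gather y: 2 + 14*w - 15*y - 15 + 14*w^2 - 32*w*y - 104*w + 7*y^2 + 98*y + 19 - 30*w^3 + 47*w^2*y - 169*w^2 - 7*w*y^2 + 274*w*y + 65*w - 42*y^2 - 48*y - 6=-30*w^3 - 155*w^2 - 25*w + y^2*(-7*w - 35) + y*(47*w^2 + 242*w + 35)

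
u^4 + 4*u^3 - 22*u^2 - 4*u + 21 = (u - 3)*(u - 1)*(u + 1)*(u + 7)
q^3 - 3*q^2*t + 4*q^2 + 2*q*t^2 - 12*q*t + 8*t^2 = (q + 4)*(q - 2*t)*(q - t)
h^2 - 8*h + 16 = (h - 4)^2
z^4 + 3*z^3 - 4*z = z*(z - 1)*(z + 2)^2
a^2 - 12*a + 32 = (a - 8)*(a - 4)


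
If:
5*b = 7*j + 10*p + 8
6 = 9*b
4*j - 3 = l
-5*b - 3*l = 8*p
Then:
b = 2/3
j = 47/32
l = 23/8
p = -287/192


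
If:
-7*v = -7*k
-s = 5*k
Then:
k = v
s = -5*v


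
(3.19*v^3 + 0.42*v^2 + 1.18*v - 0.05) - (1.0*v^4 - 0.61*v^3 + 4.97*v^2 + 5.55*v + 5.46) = -1.0*v^4 + 3.8*v^3 - 4.55*v^2 - 4.37*v - 5.51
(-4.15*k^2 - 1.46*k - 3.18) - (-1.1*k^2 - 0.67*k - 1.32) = -3.05*k^2 - 0.79*k - 1.86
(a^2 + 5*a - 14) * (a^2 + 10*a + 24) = a^4 + 15*a^3 + 60*a^2 - 20*a - 336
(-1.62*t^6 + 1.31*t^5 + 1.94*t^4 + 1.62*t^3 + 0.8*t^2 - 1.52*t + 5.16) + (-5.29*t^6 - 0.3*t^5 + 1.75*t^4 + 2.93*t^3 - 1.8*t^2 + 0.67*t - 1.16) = -6.91*t^6 + 1.01*t^5 + 3.69*t^4 + 4.55*t^3 - 1.0*t^2 - 0.85*t + 4.0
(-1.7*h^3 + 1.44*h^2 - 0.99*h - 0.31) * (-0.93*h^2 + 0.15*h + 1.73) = 1.581*h^5 - 1.5942*h^4 - 1.8043*h^3 + 2.631*h^2 - 1.7592*h - 0.5363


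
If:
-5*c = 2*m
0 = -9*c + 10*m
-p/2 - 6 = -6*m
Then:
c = 0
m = 0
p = -12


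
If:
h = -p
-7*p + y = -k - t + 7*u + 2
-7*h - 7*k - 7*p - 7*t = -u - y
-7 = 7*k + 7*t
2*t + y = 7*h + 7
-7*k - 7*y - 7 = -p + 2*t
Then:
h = -1154/397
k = 1616/397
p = 1154/397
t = -2013/397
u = -1506/397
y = -1273/397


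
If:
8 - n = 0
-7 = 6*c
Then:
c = -7/6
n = 8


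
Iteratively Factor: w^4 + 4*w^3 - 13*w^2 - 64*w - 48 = (w - 4)*(w^3 + 8*w^2 + 19*w + 12) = (w - 4)*(w + 4)*(w^2 + 4*w + 3) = (w - 4)*(w + 1)*(w + 4)*(w + 3)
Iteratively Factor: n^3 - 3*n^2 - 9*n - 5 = (n - 5)*(n^2 + 2*n + 1) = (n - 5)*(n + 1)*(n + 1)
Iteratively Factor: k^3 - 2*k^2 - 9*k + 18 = (k + 3)*(k^2 - 5*k + 6) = (k - 2)*(k + 3)*(k - 3)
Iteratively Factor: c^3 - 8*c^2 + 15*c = (c - 5)*(c^2 - 3*c) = (c - 5)*(c - 3)*(c)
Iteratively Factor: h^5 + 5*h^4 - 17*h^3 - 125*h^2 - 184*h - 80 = (h + 4)*(h^4 + h^3 - 21*h^2 - 41*h - 20) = (h + 1)*(h + 4)*(h^3 - 21*h - 20) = (h + 1)^2*(h + 4)*(h^2 - h - 20) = (h + 1)^2*(h + 4)^2*(h - 5)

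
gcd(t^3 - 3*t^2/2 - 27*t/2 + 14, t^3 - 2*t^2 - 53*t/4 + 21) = t^2 - t/2 - 14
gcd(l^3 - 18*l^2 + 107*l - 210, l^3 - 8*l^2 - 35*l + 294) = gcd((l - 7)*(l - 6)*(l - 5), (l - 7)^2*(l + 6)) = l - 7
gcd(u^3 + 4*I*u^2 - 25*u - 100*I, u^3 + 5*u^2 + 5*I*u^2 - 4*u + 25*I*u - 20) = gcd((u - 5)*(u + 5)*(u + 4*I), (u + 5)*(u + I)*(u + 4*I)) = u^2 + u*(5 + 4*I) + 20*I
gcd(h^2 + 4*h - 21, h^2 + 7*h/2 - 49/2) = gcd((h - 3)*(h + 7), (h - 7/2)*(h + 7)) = h + 7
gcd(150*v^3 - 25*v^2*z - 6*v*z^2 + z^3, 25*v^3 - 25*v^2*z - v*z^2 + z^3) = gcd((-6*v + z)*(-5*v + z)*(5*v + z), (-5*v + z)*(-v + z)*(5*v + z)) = -25*v^2 + z^2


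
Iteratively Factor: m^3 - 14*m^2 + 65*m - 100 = (m - 5)*(m^2 - 9*m + 20) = (m - 5)*(m - 4)*(m - 5)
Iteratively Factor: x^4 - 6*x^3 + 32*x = (x + 2)*(x^3 - 8*x^2 + 16*x) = (x - 4)*(x + 2)*(x^2 - 4*x) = (x - 4)^2*(x + 2)*(x)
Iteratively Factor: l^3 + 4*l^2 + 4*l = (l + 2)*(l^2 + 2*l) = (l + 2)^2*(l)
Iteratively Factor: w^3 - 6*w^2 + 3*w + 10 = (w - 2)*(w^2 - 4*w - 5) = (w - 2)*(w + 1)*(w - 5)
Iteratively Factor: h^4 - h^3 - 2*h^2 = (h - 2)*(h^3 + h^2) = h*(h - 2)*(h^2 + h) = h^2*(h - 2)*(h + 1)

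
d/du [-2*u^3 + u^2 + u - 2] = -6*u^2 + 2*u + 1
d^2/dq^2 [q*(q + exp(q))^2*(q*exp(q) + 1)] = q^4*exp(q) + 8*q^3*exp(2*q) + 8*q^3*exp(q) + 9*q^2*exp(3*q) + 24*q^2*exp(2*q) + 14*q^2*exp(q) + 12*q*exp(3*q) + 16*q*exp(2*q) + 8*q*exp(q) + 6*q + 2*exp(3*q) + 4*exp(2*q) + 4*exp(q)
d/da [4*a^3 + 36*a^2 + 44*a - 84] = 12*a^2 + 72*a + 44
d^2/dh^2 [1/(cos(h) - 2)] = (sin(h)^2 - 2*cos(h) + 1)/(cos(h) - 2)^3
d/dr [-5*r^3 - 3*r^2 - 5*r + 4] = -15*r^2 - 6*r - 5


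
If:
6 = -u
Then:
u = -6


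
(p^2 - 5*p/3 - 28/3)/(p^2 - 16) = (p + 7/3)/(p + 4)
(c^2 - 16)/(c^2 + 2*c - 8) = (c - 4)/(c - 2)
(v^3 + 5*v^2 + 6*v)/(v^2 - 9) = v*(v + 2)/(v - 3)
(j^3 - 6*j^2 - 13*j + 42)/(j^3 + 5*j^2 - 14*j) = (j^2 - 4*j - 21)/(j*(j + 7))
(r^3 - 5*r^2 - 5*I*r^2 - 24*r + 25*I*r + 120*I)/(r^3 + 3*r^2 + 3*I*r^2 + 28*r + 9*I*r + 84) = (r^2 - r*(8 + 5*I) + 40*I)/(r^2 + 3*I*r + 28)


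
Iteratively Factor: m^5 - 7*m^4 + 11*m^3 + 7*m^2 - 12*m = (m)*(m^4 - 7*m^3 + 11*m^2 + 7*m - 12) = m*(m - 4)*(m^3 - 3*m^2 - m + 3) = m*(m - 4)*(m + 1)*(m^2 - 4*m + 3) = m*(m - 4)*(m - 3)*(m + 1)*(m - 1)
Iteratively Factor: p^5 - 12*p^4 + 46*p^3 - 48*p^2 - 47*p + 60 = (p - 4)*(p^4 - 8*p^3 + 14*p^2 + 8*p - 15) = (p - 4)*(p + 1)*(p^3 - 9*p^2 + 23*p - 15) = (p - 4)*(p - 1)*(p + 1)*(p^2 - 8*p + 15) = (p - 5)*(p - 4)*(p - 1)*(p + 1)*(p - 3)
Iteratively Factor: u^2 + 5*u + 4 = (u + 4)*(u + 1)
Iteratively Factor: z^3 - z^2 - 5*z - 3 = (z - 3)*(z^2 + 2*z + 1) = (z - 3)*(z + 1)*(z + 1)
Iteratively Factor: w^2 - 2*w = (w)*(w - 2)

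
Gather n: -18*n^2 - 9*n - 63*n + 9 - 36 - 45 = -18*n^2 - 72*n - 72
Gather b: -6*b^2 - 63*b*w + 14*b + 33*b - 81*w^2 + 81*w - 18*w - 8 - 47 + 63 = -6*b^2 + b*(47 - 63*w) - 81*w^2 + 63*w + 8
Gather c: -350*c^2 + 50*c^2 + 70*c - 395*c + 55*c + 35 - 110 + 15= -300*c^2 - 270*c - 60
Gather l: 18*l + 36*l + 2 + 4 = 54*l + 6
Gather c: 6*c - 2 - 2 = 6*c - 4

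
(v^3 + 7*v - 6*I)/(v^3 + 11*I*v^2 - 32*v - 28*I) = (v^3 + 7*v - 6*I)/(v^3 + 11*I*v^2 - 32*v - 28*I)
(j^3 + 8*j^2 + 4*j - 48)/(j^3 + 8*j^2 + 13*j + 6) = (j^2 + 2*j - 8)/(j^2 + 2*j + 1)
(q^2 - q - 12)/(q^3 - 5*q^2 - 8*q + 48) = 1/(q - 4)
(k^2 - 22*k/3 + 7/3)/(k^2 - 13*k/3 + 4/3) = (k - 7)/(k - 4)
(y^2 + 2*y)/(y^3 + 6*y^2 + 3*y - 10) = y/(y^2 + 4*y - 5)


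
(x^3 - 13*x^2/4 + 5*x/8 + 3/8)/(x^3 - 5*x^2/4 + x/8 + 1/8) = (x - 3)/(x - 1)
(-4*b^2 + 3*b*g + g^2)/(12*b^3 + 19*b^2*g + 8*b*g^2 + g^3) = (-b + g)/(3*b^2 + 4*b*g + g^2)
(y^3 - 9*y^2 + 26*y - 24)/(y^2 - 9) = (y^2 - 6*y + 8)/(y + 3)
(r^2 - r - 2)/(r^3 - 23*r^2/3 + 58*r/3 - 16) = 3*(r + 1)/(3*r^2 - 17*r + 24)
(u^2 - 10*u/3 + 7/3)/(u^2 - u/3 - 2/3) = (3*u - 7)/(3*u + 2)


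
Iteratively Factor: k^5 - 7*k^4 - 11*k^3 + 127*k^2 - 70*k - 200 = (k - 2)*(k^4 - 5*k^3 - 21*k^2 + 85*k + 100) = (k - 2)*(k + 1)*(k^3 - 6*k^2 - 15*k + 100) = (k - 5)*(k - 2)*(k + 1)*(k^2 - k - 20) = (k - 5)*(k - 2)*(k + 1)*(k + 4)*(k - 5)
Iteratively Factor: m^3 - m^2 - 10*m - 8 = (m - 4)*(m^2 + 3*m + 2) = (m - 4)*(m + 2)*(m + 1)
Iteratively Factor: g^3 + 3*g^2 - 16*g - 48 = (g + 3)*(g^2 - 16) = (g - 4)*(g + 3)*(g + 4)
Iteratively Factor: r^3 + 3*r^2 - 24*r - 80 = (r - 5)*(r^2 + 8*r + 16) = (r - 5)*(r + 4)*(r + 4)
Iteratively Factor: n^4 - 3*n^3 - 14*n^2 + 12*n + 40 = (n - 2)*(n^3 - n^2 - 16*n - 20) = (n - 2)*(n + 2)*(n^2 - 3*n - 10) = (n - 5)*(n - 2)*(n + 2)*(n + 2)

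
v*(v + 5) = v^2 + 5*v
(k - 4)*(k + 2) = k^2 - 2*k - 8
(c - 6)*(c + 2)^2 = c^3 - 2*c^2 - 20*c - 24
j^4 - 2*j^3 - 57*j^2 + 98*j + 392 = (j - 7)*(j - 4)*(j + 2)*(j + 7)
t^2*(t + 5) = t^3 + 5*t^2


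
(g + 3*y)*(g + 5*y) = g^2 + 8*g*y + 15*y^2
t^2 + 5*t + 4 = (t + 1)*(t + 4)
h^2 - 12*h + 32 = (h - 8)*(h - 4)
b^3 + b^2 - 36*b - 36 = (b - 6)*(b + 1)*(b + 6)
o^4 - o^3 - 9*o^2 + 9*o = o*(o - 3)*(o - 1)*(o + 3)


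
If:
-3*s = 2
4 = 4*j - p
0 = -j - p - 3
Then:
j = 1/5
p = -16/5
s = -2/3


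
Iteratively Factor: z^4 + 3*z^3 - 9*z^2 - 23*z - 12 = (z + 1)*(z^3 + 2*z^2 - 11*z - 12) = (z - 3)*(z + 1)*(z^2 + 5*z + 4) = (z - 3)*(z + 1)^2*(z + 4)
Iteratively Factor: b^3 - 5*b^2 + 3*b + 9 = (b - 3)*(b^2 - 2*b - 3) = (b - 3)^2*(b + 1)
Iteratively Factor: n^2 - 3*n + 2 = (n - 2)*(n - 1)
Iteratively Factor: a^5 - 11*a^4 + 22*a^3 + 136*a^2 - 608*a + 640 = (a + 4)*(a^4 - 15*a^3 + 82*a^2 - 192*a + 160) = (a - 5)*(a + 4)*(a^3 - 10*a^2 + 32*a - 32) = (a - 5)*(a - 4)*(a + 4)*(a^2 - 6*a + 8) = (a - 5)*(a - 4)*(a - 2)*(a + 4)*(a - 4)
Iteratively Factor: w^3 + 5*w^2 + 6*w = (w + 3)*(w^2 + 2*w) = (w + 2)*(w + 3)*(w)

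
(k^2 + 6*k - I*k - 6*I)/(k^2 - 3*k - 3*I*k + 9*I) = (k^2 + k*(6 - I) - 6*I)/(k^2 - 3*k*(1 + I) + 9*I)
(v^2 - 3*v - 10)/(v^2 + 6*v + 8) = (v - 5)/(v + 4)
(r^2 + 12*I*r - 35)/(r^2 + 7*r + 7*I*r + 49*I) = (r + 5*I)/(r + 7)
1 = 1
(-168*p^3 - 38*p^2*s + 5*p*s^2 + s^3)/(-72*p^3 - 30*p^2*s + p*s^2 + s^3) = (7*p + s)/(3*p + s)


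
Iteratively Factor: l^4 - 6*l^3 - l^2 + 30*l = (l - 3)*(l^3 - 3*l^2 - 10*l) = (l - 3)*(l + 2)*(l^2 - 5*l) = (l - 5)*(l - 3)*(l + 2)*(l)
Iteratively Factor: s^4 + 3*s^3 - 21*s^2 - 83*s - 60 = (s - 5)*(s^3 + 8*s^2 + 19*s + 12) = (s - 5)*(s + 1)*(s^2 + 7*s + 12) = (s - 5)*(s + 1)*(s + 4)*(s + 3)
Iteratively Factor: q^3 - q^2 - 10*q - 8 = (q + 2)*(q^2 - 3*q - 4) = (q + 1)*(q + 2)*(q - 4)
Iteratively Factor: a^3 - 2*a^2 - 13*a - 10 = (a + 2)*(a^2 - 4*a - 5) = (a + 1)*(a + 2)*(a - 5)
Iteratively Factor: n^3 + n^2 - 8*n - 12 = (n + 2)*(n^2 - n - 6) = (n + 2)^2*(n - 3)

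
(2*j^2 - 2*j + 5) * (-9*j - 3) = -18*j^3 + 12*j^2 - 39*j - 15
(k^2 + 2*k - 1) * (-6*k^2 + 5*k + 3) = -6*k^4 - 7*k^3 + 19*k^2 + k - 3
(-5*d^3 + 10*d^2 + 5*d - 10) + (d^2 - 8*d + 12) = -5*d^3 + 11*d^2 - 3*d + 2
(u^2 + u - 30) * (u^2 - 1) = u^4 + u^3 - 31*u^2 - u + 30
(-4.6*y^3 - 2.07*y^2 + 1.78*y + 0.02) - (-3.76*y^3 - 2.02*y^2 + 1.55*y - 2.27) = -0.84*y^3 - 0.0499999999999998*y^2 + 0.23*y + 2.29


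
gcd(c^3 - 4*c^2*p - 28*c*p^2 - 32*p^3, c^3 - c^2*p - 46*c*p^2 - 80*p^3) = -c^2 + 6*c*p + 16*p^2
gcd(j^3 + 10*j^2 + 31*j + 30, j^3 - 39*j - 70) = j^2 + 7*j + 10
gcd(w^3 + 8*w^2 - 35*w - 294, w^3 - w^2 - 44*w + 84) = w^2 + w - 42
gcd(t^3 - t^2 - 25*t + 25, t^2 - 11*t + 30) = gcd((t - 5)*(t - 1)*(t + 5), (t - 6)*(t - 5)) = t - 5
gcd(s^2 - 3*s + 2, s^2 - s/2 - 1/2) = s - 1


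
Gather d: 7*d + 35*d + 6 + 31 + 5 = 42*d + 42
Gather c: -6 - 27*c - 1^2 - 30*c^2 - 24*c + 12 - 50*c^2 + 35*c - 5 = -80*c^2 - 16*c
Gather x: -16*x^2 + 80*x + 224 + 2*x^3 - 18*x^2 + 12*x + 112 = 2*x^3 - 34*x^2 + 92*x + 336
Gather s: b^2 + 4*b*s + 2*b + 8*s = b^2 + 2*b + s*(4*b + 8)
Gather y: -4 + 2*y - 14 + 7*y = 9*y - 18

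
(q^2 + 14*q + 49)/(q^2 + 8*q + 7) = (q + 7)/(q + 1)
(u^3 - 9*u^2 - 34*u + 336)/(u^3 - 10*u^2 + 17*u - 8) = (u^2 - u - 42)/(u^2 - 2*u + 1)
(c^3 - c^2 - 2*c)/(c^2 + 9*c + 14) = c*(c^2 - c - 2)/(c^2 + 9*c + 14)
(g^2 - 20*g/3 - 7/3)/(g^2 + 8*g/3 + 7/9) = 3*(g - 7)/(3*g + 7)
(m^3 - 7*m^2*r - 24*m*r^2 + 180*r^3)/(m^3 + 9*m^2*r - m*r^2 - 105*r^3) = (-m^2 + 12*m*r - 36*r^2)/(-m^2 - 4*m*r + 21*r^2)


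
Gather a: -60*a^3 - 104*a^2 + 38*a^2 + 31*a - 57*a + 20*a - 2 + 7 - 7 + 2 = -60*a^3 - 66*a^2 - 6*a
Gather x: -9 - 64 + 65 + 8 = 0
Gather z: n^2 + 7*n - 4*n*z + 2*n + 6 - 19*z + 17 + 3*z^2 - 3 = n^2 + 9*n + 3*z^2 + z*(-4*n - 19) + 20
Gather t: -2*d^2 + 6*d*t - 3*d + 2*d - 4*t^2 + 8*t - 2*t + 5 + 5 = -2*d^2 - d - 4*t^2 + t*(6*d + 6) + 10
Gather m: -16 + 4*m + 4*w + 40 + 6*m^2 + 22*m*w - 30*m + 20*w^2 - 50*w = 6*m^2 + m*(22*w - 26) + 20*w^2 - 46*w + 24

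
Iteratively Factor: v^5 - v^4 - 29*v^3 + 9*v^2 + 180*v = (v)*(v^4 - v^3 - 29*v^2 + 9*v + 180) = v*(v - 5)*(v^3 + 4*v^2 - 9*v - 36) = v*(v - 5)*(v - 3)*(v^2 + 7*v + 12) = v*(v - 5)*(v - 3)*(v + 3)*(v + 4)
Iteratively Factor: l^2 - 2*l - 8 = (l - 4)*(l + 2)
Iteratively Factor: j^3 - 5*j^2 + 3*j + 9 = (j + 1)*(j^2 - 6*j + 9) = (j - 3)*(j + 1)*(j - 3)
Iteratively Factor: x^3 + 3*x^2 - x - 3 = (x + 1)*(x^2 + 2*x - 3) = (x + 1)*(x + 3)*(x - 1)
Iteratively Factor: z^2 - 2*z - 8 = (z + 2)*(z - 4)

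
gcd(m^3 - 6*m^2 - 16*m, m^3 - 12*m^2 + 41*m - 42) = 1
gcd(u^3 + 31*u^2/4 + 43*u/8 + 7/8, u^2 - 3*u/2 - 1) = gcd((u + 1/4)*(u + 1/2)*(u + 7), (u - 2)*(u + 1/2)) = u + 1/2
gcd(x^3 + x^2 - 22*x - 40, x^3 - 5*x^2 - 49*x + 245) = x - 5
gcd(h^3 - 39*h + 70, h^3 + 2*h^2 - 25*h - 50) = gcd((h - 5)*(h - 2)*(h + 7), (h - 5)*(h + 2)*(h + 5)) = h - 5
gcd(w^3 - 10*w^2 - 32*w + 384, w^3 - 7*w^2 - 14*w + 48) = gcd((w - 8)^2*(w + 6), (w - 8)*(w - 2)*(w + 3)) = w - 8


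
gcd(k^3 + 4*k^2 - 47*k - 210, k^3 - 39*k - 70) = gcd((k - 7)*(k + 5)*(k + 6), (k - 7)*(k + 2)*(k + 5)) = k^2 - 2*k - 35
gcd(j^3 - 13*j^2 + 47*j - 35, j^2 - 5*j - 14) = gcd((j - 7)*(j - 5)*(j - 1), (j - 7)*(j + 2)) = j - 7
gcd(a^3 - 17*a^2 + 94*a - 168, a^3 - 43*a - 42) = a - 7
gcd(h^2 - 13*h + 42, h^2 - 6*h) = h - 6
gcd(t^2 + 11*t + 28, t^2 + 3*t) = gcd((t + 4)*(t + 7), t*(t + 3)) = 1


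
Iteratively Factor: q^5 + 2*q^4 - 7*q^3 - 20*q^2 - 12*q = (q + 1)*(q^4 + q^3 - 8*q^2 - 12*q) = (q - 3)*(q + 1)*(q^3 + 4*q^2 + 4*q) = (q - 3)*(q + 1)*(q + 2)*(q^2 + 2*q) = q*(q - 3)*(q + 1)*(q + 2)*(q + 2)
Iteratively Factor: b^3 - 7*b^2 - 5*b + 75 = (b - 5)*(b^2 - 2*b - 15) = (b - 5)^2*(b + 3)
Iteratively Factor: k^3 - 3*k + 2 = (k + 2)*(k^2 - 2*k + 1) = (k - 1)*(k + 2)*(k - 1)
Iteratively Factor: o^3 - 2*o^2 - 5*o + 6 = (o + 2)*(o^2 - 4*o + 3) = (o - 1)*(o + 2)*(o - 3)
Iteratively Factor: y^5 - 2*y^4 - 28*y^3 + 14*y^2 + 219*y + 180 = (y + 3)*(y^4 - 5*y^3 - 13*y^2 + 53*y + 60) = (y + 3)^2*(y^3 - 8*y^2 + 11*y + 20) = (y - 4)*(y + 3)^2*(y^2 - 4*y - 5) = (y - 4)*(y + 1)*(y + 3)^2*(y - 5)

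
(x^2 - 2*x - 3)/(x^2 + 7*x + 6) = (x - 3)/(x + 6)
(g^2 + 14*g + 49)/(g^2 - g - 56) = (g + 7)/(g - 8)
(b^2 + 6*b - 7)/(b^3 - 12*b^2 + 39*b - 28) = (b + 7)/(b^2 - 11*b + 28)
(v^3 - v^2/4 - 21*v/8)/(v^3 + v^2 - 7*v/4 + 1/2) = v*(8*v^2 - 2*v - 21)/(2*(4*v^3 + 4*v^2 - 7*v + 2))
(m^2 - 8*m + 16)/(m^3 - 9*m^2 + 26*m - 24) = (m - 4)/(m^2 - 5*m + 6)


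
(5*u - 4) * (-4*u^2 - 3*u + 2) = -20*u^3 + u^2 + 22*u - 8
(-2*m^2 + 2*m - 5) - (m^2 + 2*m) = -3*m^2 - 5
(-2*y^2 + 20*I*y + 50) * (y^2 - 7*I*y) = -2*y^4 + 34*I*y^3 + 190*y^2 - 350*I*y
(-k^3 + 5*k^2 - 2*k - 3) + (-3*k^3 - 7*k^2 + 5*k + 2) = -4*k^3 - 2*k^2 + 3*k - 1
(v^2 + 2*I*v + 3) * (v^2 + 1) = v^4 + 2*I*v^3 + 4*v^2 + 2*I*v + 3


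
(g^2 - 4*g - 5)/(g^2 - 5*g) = (g + 1)/g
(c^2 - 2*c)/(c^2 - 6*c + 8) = c/(c - 4)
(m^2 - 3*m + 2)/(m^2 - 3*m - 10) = (-m^2 + 3*m - 2)/(-m^2 + 3*m + 10)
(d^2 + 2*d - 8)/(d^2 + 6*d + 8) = (d - 2)/(d + 2)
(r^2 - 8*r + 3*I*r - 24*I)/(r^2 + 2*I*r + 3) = (r - 8)/(r - I)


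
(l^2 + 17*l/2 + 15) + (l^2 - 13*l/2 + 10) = 2*l^2 + 2*l + 25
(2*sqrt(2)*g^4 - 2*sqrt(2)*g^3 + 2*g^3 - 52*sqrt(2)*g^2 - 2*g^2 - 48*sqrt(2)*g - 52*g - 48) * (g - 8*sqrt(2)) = 2*sqrt(2)*g^5 - 30*g^4 - 2*sqrt(2)*g^4 - 68*sqrt(2)*g^3 + 30*g^3 - 32*sqrt(2)*g^2 + 780*g^2 + 416*sqrt(2)*g + 720*g + 384*sqrt(2)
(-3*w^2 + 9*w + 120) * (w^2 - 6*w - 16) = -3*w^4 + 27*w^3 + 114*w^2 - 864*w - 1920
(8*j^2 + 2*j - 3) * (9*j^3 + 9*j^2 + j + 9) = 72*j^5 + 90*j^4 - j^3 + 47*j^2 + 15*j - 27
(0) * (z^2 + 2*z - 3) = 0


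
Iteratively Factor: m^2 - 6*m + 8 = (m - 2)*(m - 4)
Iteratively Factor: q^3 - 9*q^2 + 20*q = (q - 4)*(q^2 - 5*q) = (q - 5)*(q - 4)*(q)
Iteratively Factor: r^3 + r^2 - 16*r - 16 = (r + 4)*(r^2 - 3*r - 4) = (r - 4)*(r + 4)*(r + 1)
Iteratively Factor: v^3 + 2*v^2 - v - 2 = (v + 1)*(v^2 + v - 2) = (v + 1)*(v + 2)*(v - 1)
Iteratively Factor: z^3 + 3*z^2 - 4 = (z - 1)*(z^2 + 4*z + 4) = (z - 1)*(z + 2)*(z + 2)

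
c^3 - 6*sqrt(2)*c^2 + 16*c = c*(c - 4*sqrt(2))*(c - 2*sqrt(2))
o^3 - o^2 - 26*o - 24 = (o - 6)*(o + 1)*(o + 4)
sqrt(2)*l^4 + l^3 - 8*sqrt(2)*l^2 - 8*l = l*(l - 2*sqrt(2))*(l + 2*sqrt(2))*(sqrt(2)*l + 1)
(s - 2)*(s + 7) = s^2 + 5*s - 14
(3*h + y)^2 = 9*h^2 + 6*h*y + y^2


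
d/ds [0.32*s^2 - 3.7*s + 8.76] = 0.64*s - 3.7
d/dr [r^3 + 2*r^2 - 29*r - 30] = 3*r^2 + 4*r - 29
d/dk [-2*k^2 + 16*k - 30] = 16 - 4*k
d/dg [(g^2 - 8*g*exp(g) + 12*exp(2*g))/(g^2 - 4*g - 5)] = 2*(-(g - 2)*(g^2 - 8*g*exp(g) + 12*exp(2*g)) + (-g^2 + 4*g + 5)*(4*g*exp(g) - g - 12*exp(2*g) + 4*exp(g)))/(-g^2 + 4*g + 5)^2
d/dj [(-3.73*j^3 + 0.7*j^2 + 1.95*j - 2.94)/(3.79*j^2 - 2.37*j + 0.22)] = (-14.1367*j^4 + 17.6802*j^3 - 11.5113*j^2 + 22.5932*j - 6.5388)/(14.3641*j^4 - 17.9646*j^3 + 7.2845*j^2 - 1.0428*j + 0.0484)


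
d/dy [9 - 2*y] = -2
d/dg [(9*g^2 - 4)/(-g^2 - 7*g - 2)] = (-63*g^2 - 44*g - 28)/(g^4 + 14*g^3 + 53*g^2 + 28*g + 4)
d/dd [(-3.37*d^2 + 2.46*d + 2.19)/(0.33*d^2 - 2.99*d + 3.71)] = (9.2645*d^2 - 26.4508*d + 15.6747)/(0.1089*d^4 - 1.9734*d^3 + 11.3887*d^2 - 22.1858*d + 13.7641)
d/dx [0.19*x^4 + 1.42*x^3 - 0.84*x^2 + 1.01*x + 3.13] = 0.76*x^3 + 4.26*x^2 - 1.68*x + 1.01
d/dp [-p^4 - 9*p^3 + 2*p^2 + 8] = p*(-4*p^2 - 27*p + 4)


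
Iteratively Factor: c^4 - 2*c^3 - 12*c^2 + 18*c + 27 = (c - 3)*(c^3 + c^2 - 9*c - 9) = (c - 3)*(c + 3)*(c^2 - 2*c - 3) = (c - 3)*(c + 1)*(c + 3)*(c - 3)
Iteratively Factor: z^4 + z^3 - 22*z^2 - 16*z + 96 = (z + 4)*(z^3 - 3*z^2 - 10*z + 24) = (z + 3)*(z + 4)*(z^2 - 6*z + 8) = (z - 4)*(z + 3)*(z + 4)*(z - 2)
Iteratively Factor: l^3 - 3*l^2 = (l)*(l^2 - 3*l) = l*(l - 3)*(l)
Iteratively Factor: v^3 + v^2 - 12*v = (v + 4)*(v^2 - 3*v) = v*(v + 4)*(v - 3)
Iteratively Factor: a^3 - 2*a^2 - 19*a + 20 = (a - 1)*(a^2 - a - 20) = (a - 5)*(a - 1)*(a + 4)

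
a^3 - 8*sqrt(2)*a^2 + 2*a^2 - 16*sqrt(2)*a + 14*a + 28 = (a + 2)*(a - 7*sqrt(2))*(a - sqrt(2))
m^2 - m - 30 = (m - 6)*(m + 5)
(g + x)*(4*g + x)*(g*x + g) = 4*g^3*x + 4*g^3 + 5*g^2*x^2 + 5*g^2*x + g*x^3 + g*x^2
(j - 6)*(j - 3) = j^2 - 9*j + 18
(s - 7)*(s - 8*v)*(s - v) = s^3 - 9*s^2*v - 7*s^2 + 8*s*v^2 + 63*s*v - 56*v^2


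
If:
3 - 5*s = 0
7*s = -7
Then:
No Solution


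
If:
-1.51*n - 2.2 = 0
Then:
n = -1.46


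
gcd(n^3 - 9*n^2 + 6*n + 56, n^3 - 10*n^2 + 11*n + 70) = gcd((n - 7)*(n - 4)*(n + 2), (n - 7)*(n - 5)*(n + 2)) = n^2 - 5*n - 14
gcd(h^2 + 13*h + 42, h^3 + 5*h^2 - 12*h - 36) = h + 6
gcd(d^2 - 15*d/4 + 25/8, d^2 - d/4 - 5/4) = d - 5/4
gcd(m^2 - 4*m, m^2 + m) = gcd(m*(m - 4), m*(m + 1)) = m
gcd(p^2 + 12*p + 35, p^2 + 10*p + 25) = p + 5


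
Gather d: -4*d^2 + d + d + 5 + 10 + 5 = -4*d^2 + 2*d + 20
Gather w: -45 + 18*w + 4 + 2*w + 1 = 20*w - 40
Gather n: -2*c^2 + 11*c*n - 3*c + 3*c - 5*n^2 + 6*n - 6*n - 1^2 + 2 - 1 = -2*c^2 + 11*c*n - 5*n^2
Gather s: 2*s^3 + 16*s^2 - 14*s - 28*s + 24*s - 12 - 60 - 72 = 2*s^3 + 16*s^2 - 18*s - 144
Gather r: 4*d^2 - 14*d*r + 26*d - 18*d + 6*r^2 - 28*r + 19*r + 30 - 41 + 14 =4*d^2 + 8*d + 6*r^2 + r*(-14*d - 9) + 3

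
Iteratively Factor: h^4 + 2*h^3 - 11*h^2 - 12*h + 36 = (h - 2)*(h^3 + 4*h^2 - 3*h - 18) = (h - 2)*(h + 3)*(h^2 + h - 6) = (h - 2)^2*(h + 3)*(h + 3)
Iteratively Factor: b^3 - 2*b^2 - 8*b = (b)*(b^2 - 2*b - 8) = b*(b + 2)*(b - 4)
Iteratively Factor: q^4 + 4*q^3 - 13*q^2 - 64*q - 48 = (q - 4)*(q^3 + 8*q^2 + 19*q + 12) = (q - 4)*(q + 3)*(q^2 + 5*q + 4) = (q - 4)*(q + 1)*(q + 3)*(q + 4)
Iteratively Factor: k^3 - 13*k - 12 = (k + 1)*(k^2 - k - 12) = (k - 4)*(k + 1)*(k + 3)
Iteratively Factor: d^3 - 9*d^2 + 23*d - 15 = (d - 3)*(d^2 - 6*d + 5) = (d - 3)*(d - 1)*(d - 5)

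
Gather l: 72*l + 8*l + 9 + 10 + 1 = 80*l + 20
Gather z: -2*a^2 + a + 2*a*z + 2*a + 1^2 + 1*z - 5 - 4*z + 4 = -2*a^2 + 3*a + z*(2*a - 3)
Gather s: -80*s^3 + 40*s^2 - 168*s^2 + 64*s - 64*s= -80*s^3 - 128*s^2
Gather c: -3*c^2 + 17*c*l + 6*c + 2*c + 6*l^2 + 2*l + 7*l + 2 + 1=-3*c^2 + c*(17*l + 8) + 6*l^2 + 9*l + 3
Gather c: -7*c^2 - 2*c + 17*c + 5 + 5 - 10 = -7*c^2 + 15*c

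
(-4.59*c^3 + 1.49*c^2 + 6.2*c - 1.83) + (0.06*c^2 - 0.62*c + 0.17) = -4.59*c^3 + 1.55*c^2 + 5.58*c - 1.66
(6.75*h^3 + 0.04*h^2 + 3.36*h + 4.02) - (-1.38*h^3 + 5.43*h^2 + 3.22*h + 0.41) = 8.13*h^3 - 5.39*h^2 + 0.14*h + 3.61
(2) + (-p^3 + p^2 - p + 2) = -p^3 + p^2 - p + 4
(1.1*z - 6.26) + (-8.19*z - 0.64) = -7.09*z - 6.9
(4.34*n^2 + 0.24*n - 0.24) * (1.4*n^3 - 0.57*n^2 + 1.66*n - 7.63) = 6.076*n^5 - 2.1378*n^4 + 6.7316*n^3 - 32.579*n^2 - 2.2296*n + 1.8312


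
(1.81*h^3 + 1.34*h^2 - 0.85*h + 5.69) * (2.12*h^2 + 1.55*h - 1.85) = 3.8372*h^5 + 5.6463*h^4 - 3.0735*h^3 + 8.2663*h^2 + 10.392*h - 10.5265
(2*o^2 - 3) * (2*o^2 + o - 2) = 4*o^4 + 2*o^3 - 10*o^2 - 3*o + 6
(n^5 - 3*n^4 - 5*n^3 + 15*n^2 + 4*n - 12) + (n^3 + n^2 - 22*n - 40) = n^5 - 3*n^4 - 4*n^3 + 16*n^2 - 18*n - 52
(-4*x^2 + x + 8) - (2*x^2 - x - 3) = -6*x^2 + 2*x + 11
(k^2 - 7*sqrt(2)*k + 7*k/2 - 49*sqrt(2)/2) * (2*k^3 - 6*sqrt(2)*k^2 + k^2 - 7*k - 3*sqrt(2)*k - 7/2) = 2*k^5 - 20*sqrt(2)*k^4 + 8*k^4 - 80*sqrt(2)*k^3 + 161*k^3/2 + 14*sqrt(2)*k^2 + 308*k^2 + 539*k/4 + 196*sqrt(2)*k + 343*sqrt(2)/4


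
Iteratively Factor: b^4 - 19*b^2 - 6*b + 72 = (b - 4)*(b^3 + 4*b^2 - 3*b - 18) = (b - 4)*(b + 3)*(b^2 + b - 6) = (b - 4)*(b + 3)^2*(b - 2)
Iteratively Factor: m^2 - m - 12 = (m + 3)*(m - 4)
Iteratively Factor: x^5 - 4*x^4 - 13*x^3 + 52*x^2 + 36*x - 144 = (x - 4)*(x^4 - 13*x^2 + 36) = (x - 4)*(x - 2)*(x^3 + 2*x^2 - 9*x - 18) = (x - 4)*(x - 2)*(x + 3)*(x^2 - x - 6) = (x - 4)*(x - 3)*(x - 2)*(x + 3)*(x + 2)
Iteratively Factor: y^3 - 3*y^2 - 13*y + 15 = (y - 1)*(y^2 - 2*y - 15) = (y - 1)*(y + 3)*(y - 5)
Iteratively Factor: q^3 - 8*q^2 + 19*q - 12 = (q - 1)*(q^2 - 7*q + 12) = (q - 3)*(q - 1)*(q - 4)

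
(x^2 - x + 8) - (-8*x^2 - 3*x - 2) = 9*x^2 + 2*x + 10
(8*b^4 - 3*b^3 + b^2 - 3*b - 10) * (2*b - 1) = 16*b^5 - 14*b^4 + 5*b^3 - 7*b^2 - 17*b + 10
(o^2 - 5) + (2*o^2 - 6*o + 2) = 3*o^2 - 6*o - 3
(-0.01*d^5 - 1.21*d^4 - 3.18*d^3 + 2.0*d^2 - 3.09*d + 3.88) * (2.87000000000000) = -0.0287*d^5 - 3.4727*d^4 - 9.1266*d^3 + 5.74*d^2 - 8.8683*d + 11.1356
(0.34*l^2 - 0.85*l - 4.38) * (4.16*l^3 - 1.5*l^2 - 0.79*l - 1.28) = 1.4144*l^5 - 4.046*l^4 - 17.2144*l^3 + 6.8063*l^2 + 4.5482*l + 5.6064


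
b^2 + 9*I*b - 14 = (b + 2*I)*(b + 7*I)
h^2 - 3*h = h*(h - 3)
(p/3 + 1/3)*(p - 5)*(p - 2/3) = p^3/3 - 14*p^2/9 - 7*p/9 + 10/9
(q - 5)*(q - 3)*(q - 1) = q^3 - 9*q^2 + 23*q - 15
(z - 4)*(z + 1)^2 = z^3 - 2*z^2 - 7*z - 4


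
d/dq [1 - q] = -1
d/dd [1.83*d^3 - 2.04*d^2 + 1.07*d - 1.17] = 5.49*d^2 - 4.08*d + 1.07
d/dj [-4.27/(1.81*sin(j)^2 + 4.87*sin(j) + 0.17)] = (15.4574*sin(j) + 20.7949)*cos(j)/(1.81*sin(j)^2 + 4.87*sin(j) + 0.17)^2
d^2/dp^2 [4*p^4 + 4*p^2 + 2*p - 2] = 48*p^2 + 8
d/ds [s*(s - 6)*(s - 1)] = 3*s^2 - 14*s + 6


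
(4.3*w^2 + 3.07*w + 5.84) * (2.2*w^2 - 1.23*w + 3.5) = 9.46*w^4 + 1.465*w^3 + 24.1219*w^2 + 3.5618*w + 20.44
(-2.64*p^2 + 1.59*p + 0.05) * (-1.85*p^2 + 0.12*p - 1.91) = 4.884*p^4 - 3.2583*p^3 + 5.1407*p^2 - 3.0309*p - 0.0955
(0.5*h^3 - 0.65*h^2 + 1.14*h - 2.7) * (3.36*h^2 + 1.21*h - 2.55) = 1.68*h^5 - 1.579*h^4 + 1.7689*h^3 - 6.0351*h^2 - 6.174*h + 6.885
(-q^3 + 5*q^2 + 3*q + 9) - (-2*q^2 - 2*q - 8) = -q^3 + 7*q^2 + 5*q + 17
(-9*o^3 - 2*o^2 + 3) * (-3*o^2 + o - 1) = 27*o^5 - 3*o^4 + 7*o^3 - 7*o^2 + 3*o - 3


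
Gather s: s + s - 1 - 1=2*s - 2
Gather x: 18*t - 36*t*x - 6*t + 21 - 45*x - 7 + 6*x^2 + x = 12*t + 6*x^2 + x*(-36*t - 44) + 14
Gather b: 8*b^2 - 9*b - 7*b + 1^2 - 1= 8*b^2 - 16*b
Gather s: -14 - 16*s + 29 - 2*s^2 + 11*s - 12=-2*s^2 - 5*s + 3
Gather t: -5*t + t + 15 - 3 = 12 - 4*t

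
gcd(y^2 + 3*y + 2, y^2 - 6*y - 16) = y + 2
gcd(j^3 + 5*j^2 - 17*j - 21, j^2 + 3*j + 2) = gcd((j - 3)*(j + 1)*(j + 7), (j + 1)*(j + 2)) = j + 1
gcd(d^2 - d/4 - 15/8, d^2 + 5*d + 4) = 1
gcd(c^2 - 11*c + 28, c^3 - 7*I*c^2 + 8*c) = 1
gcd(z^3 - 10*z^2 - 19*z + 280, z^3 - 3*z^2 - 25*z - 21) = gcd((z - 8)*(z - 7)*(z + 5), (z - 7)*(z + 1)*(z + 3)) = z - 7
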